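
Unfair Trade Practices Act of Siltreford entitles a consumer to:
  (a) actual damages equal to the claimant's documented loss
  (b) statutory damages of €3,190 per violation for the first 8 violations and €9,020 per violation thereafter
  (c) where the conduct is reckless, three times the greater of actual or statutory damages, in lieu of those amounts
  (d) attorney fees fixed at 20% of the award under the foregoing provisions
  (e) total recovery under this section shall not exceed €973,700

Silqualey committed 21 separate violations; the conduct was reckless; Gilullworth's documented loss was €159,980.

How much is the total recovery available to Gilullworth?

€575,928

First 8 violations: 8 × €3,190 = €25,520
Remaining violations: (21 − 8) × €9,020 = €117,260
Statutory damages: €25,520 + €117,260 = €142,780
Greater of actual damages (€159,980) or statutory damages (€142,780): €159,980
Trebled: 3 × €159,980 = €479,940
Attorney fees: 20% of €479,940 = €95,988
Total before cap: €479,940 + €95,988 = €575,928
Cap at €973,700: €575,928 is within the cap, no reduction.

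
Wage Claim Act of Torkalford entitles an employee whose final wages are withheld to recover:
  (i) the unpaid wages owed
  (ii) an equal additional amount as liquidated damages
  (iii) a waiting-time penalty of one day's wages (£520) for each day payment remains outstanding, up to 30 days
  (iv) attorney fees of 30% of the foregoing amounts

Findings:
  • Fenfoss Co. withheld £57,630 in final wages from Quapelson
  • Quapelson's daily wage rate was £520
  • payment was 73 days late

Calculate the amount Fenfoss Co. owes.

Liquidated damages (equal amount): £57,630
Penalty days: min(73, 30) = 30
Waiting-time penalty: 30 × £520 = £15,600
Subtotal: £57,630 + £57,630 + £15,600 = £130,860
Attorney fees: 30% of £130,860 = £39,258
Total award: £130,860 + £39,258 = £170,118

£170,118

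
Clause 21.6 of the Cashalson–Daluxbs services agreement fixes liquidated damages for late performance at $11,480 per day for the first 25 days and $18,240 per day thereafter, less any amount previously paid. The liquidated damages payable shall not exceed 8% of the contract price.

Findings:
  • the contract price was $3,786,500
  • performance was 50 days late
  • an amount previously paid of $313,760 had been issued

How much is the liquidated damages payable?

First 25 days: 25 × $11,480 = $287,000
Remaining days: (50 − 25) × $18,240 = $456,000
Accrued per-day damages: $287,000 + $456,000 = $743,000
Less amount previously paid: $743,000 − $313,760 = $429,240
Cap: 8% of $3,786,500 = $302,920
Cap at $302,920: $429,240 exceeds the cap → $302,920

$302,920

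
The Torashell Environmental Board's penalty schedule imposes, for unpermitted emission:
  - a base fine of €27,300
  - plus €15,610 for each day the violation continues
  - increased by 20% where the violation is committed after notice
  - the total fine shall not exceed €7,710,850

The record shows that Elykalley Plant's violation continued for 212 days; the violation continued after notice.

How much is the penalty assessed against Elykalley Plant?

Per-day component: 212 × €15,610 = €3,309,320
Base plus per-day: €27,300 + €3,309,320 = €3,336,620
Enhancement: 20% of €3,336,620 = €667,324
Enhanced fine: €3,336,620 + €667,324 = €4,003,944
Cap at €7,710,850: €4,003,944 is within the cap, no reduction.

€4,003,944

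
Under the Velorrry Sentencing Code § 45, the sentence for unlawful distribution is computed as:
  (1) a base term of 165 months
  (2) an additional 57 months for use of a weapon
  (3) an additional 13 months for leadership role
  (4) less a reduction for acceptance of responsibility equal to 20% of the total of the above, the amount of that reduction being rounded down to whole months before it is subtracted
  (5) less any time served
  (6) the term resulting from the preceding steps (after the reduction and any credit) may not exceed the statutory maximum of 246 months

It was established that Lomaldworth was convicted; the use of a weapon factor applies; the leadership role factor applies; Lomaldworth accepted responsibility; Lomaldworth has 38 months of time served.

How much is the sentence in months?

150 months

Use of a weapon enhancement: +57 months
Leadership role enhancement: +13 months
Adjusted term: 165 months + 57 months + 13 months = 235 months
Acceptance of responsibility reduction: 20% of 235 months = 47 months (rounded down)
After reduction: 235 − 47 = 188 months
Less time served: 188 months − 38 months = 150 months
Cap at 246 months: 150 months is within the cap, no reduction.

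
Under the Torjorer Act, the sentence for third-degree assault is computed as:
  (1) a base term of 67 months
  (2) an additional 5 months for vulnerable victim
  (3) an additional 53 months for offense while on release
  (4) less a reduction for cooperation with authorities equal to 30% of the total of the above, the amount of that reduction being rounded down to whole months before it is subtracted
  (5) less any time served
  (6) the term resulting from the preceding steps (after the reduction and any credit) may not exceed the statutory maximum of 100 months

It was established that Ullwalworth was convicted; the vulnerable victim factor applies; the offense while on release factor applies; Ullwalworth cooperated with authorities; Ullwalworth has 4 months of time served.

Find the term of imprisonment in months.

Vulnerable victim enhancement: +5 months
Offense while on release enhancement: +53 months
Adjusted term: 67 months + 5 months + 53 months = 125 months
Cooperation with authorities reduction: 30% of 125 months = 37 months (rounded down)
After reduction: 125 − 37 = 88 months
Less time served: 88 months − 4 months = 84 months
Cap at 100 months: 84 months is within the cap, no reduction.

Sentence: 84 months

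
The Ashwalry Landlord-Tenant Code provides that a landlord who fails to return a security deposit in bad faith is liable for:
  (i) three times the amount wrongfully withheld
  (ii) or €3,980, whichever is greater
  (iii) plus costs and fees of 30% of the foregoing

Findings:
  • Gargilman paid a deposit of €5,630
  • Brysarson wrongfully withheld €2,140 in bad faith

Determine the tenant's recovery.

Recovery: €8,346

Trebled: 3 × €2,140 = €6,420
Minimum €3,980: €6,420 meets the minimum, no increase.
Costs and fees: 30% of €6,420 = €1,926
Total recovery: €6,420 + €1,926 = €8,346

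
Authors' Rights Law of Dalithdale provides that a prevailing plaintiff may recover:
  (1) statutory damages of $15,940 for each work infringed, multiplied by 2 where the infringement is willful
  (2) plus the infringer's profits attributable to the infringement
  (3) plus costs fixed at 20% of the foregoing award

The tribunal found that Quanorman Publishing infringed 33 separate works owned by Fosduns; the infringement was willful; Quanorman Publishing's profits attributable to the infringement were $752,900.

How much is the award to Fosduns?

Award: $2,165,928

Statutory damages: 33 × $15,940 = $526,020
Doubled: 2 × $526,020 = $1,052,040
Combined award: $1,052,040 + $752,900 = $1,804,940
Costs: 20% of $1,804,940 = $360,988
Award plus costs: $1,804,940 + $360,988 = $2,165,928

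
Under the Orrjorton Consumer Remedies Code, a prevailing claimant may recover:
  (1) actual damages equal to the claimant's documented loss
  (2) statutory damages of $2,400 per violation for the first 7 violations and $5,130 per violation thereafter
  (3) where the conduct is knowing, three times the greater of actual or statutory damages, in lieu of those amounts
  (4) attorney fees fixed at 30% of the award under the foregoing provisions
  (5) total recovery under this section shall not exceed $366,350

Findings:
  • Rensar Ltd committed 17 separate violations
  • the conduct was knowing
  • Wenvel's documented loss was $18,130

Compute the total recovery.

First 7 violations: 7 × $2,400 = $16,800
Remaining violations: (17 − 7) × $5,130 = $51,300
Statutory damages: $16,800 + $51,300 = $68,100
Greater of actual damages ($18,130) or statutory damages ($68,100): $68,100
Trebled: 3 × $68,100 = $204,300
Attorney fees: 30% of $204,300 = $61,290
Total before cap: $204,300 + $61,290 = $265,590
Cap at $366,350: $265,590 is within the cap, no reduction.

Total recovery: $265,590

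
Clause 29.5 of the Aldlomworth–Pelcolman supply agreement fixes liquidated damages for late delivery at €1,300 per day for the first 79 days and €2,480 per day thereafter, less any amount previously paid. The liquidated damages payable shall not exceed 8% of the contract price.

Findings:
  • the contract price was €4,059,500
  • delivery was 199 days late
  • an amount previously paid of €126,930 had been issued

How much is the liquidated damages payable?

€273,370

First 79 days: 79 × €1,300 = €102,700
Remaining days: (199 − 79) × €2,480 = €297,600
Accrued per-day damages: €102,700 + €297,600 = €400,300
Less amount previously paid: €400,300 − €126,930 = €273,370
Cap: 8% of €4,059,500 = €324,760
Cap at €324,760: €273,370 is within the cap, no reduction.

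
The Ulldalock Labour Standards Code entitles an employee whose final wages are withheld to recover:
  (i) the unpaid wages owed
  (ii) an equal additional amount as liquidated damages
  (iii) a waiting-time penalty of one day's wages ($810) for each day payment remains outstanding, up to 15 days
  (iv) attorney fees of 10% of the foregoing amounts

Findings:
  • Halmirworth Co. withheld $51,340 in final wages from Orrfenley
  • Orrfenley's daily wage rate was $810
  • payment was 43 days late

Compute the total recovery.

Liquidated damages (equal amount): $51,340
Penalty days: min(43, 15) = 15
Waiting-time penalty: 15 × $810 = $12,150
Subtotal: $51,340 + $51,340 + $12,150 = $114,830
Attorney fees: 10% of $114,830 = $11,483
Total award: $114,830 + $11,483 = $126,313

$126,313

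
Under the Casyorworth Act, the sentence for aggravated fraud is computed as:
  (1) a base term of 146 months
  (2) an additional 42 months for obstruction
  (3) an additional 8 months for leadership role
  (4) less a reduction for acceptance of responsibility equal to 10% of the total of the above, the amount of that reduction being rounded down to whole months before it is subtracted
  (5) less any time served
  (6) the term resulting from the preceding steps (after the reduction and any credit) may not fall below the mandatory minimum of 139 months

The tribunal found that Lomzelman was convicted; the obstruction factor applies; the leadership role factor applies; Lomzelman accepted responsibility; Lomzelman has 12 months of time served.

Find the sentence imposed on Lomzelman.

Obstruction enhancement: +42 months
Leadership role enhancement: +8 months
Adjusted term: 146 months + 42 months + 8 months = 196 months
Acceptance of responsibility reduction: 10% of 196 months = 19 months (rounded down)
After reduction: 196 − 19 = 177 months
Less time served: 177 months − 12 months = 165 months
Minimum 139 months: 165 months meets the minimum, no increase.

165 months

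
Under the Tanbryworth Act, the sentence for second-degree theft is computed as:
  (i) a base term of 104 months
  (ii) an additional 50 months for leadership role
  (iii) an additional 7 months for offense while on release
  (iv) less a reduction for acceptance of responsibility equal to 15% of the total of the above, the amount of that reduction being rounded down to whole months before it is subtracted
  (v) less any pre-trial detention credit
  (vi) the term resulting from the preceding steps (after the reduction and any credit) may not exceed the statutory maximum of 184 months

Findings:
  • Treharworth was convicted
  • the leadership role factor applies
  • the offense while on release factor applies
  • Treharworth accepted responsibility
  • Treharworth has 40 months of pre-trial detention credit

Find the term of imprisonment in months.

Leadership role enhancement: +50 months
Offense while on release enhancement: +7 months
Adjusted term: 104 months + 50 months + 7 months = 161 months
Acceptance of responsibility reduction: 15% of 161 months = 24 months (rounded down)
After reduction: 161 − 24 = 137 months
Less pre-trial detention credit: 137 months − 40 months = 97 months
Cap at 184 months: 97 months is within the cap, no reduction.

Sentence: 97 months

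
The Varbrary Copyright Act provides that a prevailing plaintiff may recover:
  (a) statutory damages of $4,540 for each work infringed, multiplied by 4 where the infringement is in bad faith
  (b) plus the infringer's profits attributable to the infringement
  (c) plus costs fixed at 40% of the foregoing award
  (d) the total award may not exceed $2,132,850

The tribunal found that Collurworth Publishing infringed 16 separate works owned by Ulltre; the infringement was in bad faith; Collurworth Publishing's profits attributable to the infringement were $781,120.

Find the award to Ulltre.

Statutory damages: 16 × $4,540 = $72,640
Multiplied by 4: 4 × $72,640 = $290,560
Combined award: $290,560 + $781,120 = $1,071,680
Costs: 40% of $1,071,680 = $428,672
Award plus costs: $1,071,680 + $428,672 = $1,500,352
Cap at $2,132,850: $1,500,352 is within the cap, no reduction.

$1,500,352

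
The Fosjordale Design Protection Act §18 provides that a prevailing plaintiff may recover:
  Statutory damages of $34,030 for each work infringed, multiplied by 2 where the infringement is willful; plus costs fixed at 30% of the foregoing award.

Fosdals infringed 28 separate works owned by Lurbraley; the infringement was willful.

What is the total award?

$2,477,384

Statutory damages: 28 × $34,030 = $952,840
Doubled: 2 × $952,840 = $1,905,680
Costs: 30% of $1,905,680 = $571,704
Award plus costs: $1,905,680 + $571,704 = $2,477,384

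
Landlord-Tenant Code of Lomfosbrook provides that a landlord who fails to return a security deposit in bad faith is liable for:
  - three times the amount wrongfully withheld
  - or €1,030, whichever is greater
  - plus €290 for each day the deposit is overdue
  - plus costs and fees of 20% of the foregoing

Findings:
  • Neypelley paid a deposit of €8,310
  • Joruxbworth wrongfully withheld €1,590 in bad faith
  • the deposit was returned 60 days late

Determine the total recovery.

€26,604

Trebled: 3 × €1,590 = €4,770
Minimum €1,030: €4,770 meets the minimum, no increase.
Late-return penalty: 60 × €290 = €17,400
Damages plus late penalty: €4,770 + €17,400 = €22,170
Costs and fees: 20% of €22,170 = €4,434
Total recovery: €22,170 + €4,434 = €26,604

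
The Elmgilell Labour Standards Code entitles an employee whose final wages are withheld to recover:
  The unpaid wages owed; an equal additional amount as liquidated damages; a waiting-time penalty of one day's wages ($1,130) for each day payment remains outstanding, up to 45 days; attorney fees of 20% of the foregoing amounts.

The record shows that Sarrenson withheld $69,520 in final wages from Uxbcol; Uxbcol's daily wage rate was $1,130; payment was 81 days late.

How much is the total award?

Total award: $227,868

Liquidated damages (equal amount): $69,520
Penalty days: min(81, 45) = 45
Waiting-time penalty: 45 × $1,130 = $50,850
Subtotal: $69,520 + $69,520 + $50,850 = $189,890
Attorney fees: 20% of $189,890 = $37,978
Total award: $189,890 + $37,978 = $227,868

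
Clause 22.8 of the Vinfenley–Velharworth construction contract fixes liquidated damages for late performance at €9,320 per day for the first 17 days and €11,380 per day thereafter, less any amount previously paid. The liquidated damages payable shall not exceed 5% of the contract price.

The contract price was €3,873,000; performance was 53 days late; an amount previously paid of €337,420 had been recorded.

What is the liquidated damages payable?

First 17 days: 17 × €9,320 = €158,440
Remaining days: (53 − 17) × €11,380 = €409,680
Accrued per-day damages: €158,440 + €409,680 = €568,120
Less amount previously paid: €568,120 − €337,420 = €230,700
Cap: 5% of €3,873,000 = €193,650
Cap at €193,650: €230,700 exceeds the cap → €193,650

Liquidated damages: €193,650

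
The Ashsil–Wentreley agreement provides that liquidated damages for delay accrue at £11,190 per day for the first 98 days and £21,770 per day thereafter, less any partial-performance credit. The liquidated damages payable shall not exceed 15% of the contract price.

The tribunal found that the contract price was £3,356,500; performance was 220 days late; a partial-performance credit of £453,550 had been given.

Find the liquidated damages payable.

£503,475

First 98 days: 98 × £11,190 = £1,096,620
Remaining days: (220 − 98) × £21,770 = £2,655,940
Accrued per-day damages: £1,096,620 + £2,655,940 = £3,752,560
Less partial-performance credit: £3,752,560 − £453,550 = £3,299,010
Cap: 15% of £3,356,500 = £503,475
Cap at £503,475: £3,299,010 exceeds the cap → £503,475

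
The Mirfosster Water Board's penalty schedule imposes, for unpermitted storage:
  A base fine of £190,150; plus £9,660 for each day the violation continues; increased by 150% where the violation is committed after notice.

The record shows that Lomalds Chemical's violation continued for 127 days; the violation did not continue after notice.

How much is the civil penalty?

Per-day component: 127 × £9,660 = £1,226,820
Base plus per-day: £190,150 + £1,226,820 = £1,416,970
The violation did not continue after notice: no 150% increase.

£1,416,970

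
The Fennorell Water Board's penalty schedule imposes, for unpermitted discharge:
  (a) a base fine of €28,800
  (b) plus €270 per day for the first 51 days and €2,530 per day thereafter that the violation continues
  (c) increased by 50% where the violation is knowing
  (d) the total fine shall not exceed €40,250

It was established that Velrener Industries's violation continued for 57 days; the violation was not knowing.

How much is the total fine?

€40,250

First 51 days: 51 × €270 = €13,770
Remaining days: (57 − 51) × €2,530 = €15,180
Per-day component: €13,770 + €15,180 = €28,950
Base plus per-day: €28,800 + €28,950 = €57,750
The violation was not knowing: no 50% increase.
Cap at €40,250: €57,750 exceeds the cap → €40,250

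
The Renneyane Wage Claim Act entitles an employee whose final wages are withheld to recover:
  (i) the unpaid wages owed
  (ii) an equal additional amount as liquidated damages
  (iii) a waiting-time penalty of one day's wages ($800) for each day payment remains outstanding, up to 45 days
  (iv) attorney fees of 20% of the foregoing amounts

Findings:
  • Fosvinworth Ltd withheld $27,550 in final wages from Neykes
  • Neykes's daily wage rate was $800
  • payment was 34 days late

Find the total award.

Liquidated damages (equal amount): $27,550
Penalty days: min(34, 45) = 34
Waiting-time penalty: 34 × $800 = $27,200
Subtotal: $27,550 + $27,550 + $27,200 = $82,300
Attorney fees: 20% of $82,300 = $16,460
Total award: $82,300 + $16,460 = $98,760

$98,760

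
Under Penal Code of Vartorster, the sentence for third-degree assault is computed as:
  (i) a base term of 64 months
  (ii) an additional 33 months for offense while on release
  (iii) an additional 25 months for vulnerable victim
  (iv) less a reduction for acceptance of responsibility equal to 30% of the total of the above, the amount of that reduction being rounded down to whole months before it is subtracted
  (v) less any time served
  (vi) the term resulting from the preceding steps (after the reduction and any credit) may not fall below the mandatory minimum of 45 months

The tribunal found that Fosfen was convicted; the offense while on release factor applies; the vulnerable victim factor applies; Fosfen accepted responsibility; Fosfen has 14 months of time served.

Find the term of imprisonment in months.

Offense while on release enhancement: +33 months
Vulnerable victim enhancement: +25 months
Adjusted term: 64 months + 33 months + 25 months = 122 months
Acceptance of responsibility reduction: 30% of 122 months = 36 months (rounded down)
After reduction: 122 − 36 = 86 months
Less time served: 86 months − 14 months = 72 months
Minimum 45 months: 72 months meets the minimum, no increase.

72 months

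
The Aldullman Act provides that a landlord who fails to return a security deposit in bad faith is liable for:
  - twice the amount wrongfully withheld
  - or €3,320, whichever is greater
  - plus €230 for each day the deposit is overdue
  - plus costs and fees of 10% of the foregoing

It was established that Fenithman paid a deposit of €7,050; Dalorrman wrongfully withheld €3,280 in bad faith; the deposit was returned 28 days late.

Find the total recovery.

€14,300

Doubled: 2 × €3,280 = €6,560
Minimum €3,320: €6,560 meets the minimum, no increase.
Late-return penalty: 28 × €230 = €6,440
Damages plus late penalty: €6,560 + €6,440 = €13,000
Costs and fees: 10% of €13,000 = €1,300
Total recovery: €13,000 + €1,300 = €14,300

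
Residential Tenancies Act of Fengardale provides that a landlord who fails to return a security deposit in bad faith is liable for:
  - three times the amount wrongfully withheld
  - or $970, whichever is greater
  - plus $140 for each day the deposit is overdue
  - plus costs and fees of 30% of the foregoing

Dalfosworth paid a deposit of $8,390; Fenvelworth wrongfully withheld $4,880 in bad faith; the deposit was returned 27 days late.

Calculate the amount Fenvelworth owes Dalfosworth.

$23,946

Trebled: 3 × $4,880 = $14,640
Minimum $970: $14,640 meets the minimum, no increase.
Late-return penalty: 27 × $140 = $3,780
Damages plus late penalty: $14,640 + $3,780 = $18,420
Costs and fees: 30% of $18,420 = $5,526
Total recovery: $18,420 + $5,526 = $23,946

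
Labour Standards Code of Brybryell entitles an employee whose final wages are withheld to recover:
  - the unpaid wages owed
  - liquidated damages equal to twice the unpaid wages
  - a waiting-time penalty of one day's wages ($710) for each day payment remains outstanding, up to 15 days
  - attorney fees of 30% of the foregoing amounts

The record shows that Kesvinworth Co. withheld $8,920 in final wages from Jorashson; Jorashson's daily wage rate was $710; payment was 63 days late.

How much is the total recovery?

Doubled: 2 × $8,920 = $17,840
Penalty days: min(63, 15) = 15
Waiting-time penalty: 15 × $710 = $10,650
Subtotal: $8,920 + $17,840 + $10,650 = $37,410
Attorney fees: 30% of $37,410 = $11,223
Total award: $37,410 + $11,223 = $48,633

$48,633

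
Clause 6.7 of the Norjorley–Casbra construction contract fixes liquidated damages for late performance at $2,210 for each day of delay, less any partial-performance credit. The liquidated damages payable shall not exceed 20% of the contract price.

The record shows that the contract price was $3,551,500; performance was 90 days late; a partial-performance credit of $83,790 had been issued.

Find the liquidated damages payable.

$115,110

Per-day damages: 90 × $2,210 = $198,900
Less partial-performance credit: $198,900 − $83,790 = $115,110
Cap: 20% of $3,551,500 = $710,300
Cap at $710,300: $115,110 is within the cap, no reduction.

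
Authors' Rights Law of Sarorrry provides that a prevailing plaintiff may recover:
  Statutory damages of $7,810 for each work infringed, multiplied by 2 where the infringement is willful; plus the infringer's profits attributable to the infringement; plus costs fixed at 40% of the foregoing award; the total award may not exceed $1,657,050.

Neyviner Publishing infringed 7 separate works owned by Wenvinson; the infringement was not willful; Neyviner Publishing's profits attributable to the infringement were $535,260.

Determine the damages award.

$825,902

Statutory damages: 7 × $7,810 = $54,670
Infringement not willful: no ×2 enhancement.
Combined award: $54,670 + $535,260 = $589,930
Costs: 40% of $589,930 = $235,972
Award plus costs: $589,930 + $235,972 = $825,902
Cap at $1,657,050: $825,902 is within the cap, no reduction.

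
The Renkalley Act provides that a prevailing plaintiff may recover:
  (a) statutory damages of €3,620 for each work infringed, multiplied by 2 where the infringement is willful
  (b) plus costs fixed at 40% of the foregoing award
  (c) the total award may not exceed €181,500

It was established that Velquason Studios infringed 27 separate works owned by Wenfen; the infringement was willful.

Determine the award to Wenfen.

Statutory damages: 27 × €3,620 = €97,740
Doubled: 2 × €97,740 = €195,480
Costs: 40% of €195,480 = €78,192
Award plus costs: €195,480 + €78,192 = €273,672
Cap at €181,500: €273,672 exceeds the cap → €181,500

€181,500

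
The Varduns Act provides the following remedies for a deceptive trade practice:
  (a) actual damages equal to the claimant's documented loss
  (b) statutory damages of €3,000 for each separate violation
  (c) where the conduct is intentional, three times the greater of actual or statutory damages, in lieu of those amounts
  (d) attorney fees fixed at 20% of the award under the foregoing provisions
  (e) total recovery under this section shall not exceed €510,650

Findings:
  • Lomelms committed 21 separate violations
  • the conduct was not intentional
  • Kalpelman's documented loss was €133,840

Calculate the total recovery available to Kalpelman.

Statutory damages: 21 × €3,000 = €63,000
Conduct not intentional: the in-lieu enhancement does not apply.
Actual plus statutory damages: €133,840 + €63,000 = €196,840
Attorney fees: 20% of €196,840 = €39,368
Total before cap: €196,840 + €39,368 = €236,208
Cap at €510,650: €236,208 is within the cap, no reduction.

€236,208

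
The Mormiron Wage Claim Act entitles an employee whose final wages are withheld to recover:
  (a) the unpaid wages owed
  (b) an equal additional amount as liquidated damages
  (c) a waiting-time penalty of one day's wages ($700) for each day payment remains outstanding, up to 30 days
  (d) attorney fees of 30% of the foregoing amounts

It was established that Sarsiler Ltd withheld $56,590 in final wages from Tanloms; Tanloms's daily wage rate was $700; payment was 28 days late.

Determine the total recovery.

Liquidated damages (equal amount): $56,590
Penalty days: min(28, 30) = 28
Waiting-time penalty: 28 × $700 = $19,600
Subtotal: $56,590 + $56,590 + $19,600 = $132,780
Attorney fees: 30% of $132,780 = $39,834
Total award: $132,780 + $39,834 = $172,614

$172,614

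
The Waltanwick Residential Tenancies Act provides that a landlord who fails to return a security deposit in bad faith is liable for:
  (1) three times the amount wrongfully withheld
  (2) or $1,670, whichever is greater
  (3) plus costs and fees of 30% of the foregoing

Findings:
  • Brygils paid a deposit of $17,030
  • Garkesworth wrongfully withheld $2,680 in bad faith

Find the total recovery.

Trebled: 3 × $2,680 = $8,040
Minimum $1,670: $8,040 meets the minimum, no increase.
Costs and fees: 30% of $8,040 = $2,412
Total recovery: $8,040 + $2,412 = $10,452

$10,452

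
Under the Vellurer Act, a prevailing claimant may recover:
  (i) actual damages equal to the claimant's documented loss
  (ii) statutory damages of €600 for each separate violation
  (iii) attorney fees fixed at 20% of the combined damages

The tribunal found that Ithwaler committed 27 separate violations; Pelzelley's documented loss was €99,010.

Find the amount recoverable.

Statutory damages: 27 × €600 = €16,200
Combined damages: €99,010 + €16,200 = €115,210
Attorney fees: 20% of €115,210 = €23,042
Total recovery: €115,210 + €23,042 = €138,252

Total recovery: €138,252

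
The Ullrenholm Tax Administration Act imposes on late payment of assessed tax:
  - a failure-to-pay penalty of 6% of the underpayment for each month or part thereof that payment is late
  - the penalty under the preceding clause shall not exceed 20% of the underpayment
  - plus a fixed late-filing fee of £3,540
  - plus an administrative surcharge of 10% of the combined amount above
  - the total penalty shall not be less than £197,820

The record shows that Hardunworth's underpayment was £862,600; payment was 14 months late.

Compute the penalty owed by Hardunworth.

£197,820

Accrued rate: 6% × 14 = 84%, capped at 20% → 20%
Failure-to-pay penalty: 20% of £862,600 = £172,520
Penalty before surcharge: £172,520 + £3,540 = £176,060
Administrative surcharge: 10% of £176,060 = £17,606
Total penalty: £176,060 + £17,606 = £193,666
Minimum £197,820: £193,666 is below the minimum → £197,820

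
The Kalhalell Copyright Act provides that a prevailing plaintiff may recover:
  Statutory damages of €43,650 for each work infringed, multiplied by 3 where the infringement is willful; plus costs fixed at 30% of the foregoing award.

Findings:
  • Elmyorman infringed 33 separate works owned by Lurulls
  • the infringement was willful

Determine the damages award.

Award: €5,617,755

Statutory damages: 33 × €43,650 = €1,440,450
Trebled: 3 × €1,440,450 = €4,321,350
Costs: 30% of €4,321,350 = €1,296,405
Award plus costs: €4,321,350 + €1,296,405 = €5,617,755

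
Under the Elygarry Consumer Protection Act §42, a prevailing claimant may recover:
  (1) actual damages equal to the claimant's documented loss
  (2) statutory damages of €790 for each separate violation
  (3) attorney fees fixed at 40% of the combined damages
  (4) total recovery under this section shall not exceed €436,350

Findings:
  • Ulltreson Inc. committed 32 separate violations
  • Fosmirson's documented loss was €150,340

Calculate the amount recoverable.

Statutory damages: 32 × €790 = €25,280
Combined damages: €150,340 + €25,280 = €175,620
Attorney fees: 40% of €175,620 = €70,248
Total before cap: €175,620 + €70,248 = €245,868
Cap at €436,350: €245,868 is within the cap, no reduction.

€245,868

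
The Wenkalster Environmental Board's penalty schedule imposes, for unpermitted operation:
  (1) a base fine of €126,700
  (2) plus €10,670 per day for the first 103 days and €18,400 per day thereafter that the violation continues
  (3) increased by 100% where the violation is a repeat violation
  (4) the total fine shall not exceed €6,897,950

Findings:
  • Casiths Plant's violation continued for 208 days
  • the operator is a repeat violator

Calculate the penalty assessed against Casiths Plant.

Civil penalty: €6,315,420

First 103 days: 103 × €10,670 = €1,099,010
Remaining days: (208 − 103) × €18,400 = €1,932,000
Per-day component: €1,099,010 + €1,932,000 = €3,031,010
Base plus per-day: €126,700 + €3,031,010 = €3,157,710
Enhancement: 100% of €3,157,710 = €3,157,710
Enhanced fine: €3,157,710 + €3,157,710 = €6,315,420
Cap at €6,897,950: €6,315,420 is within the cap, no reduction.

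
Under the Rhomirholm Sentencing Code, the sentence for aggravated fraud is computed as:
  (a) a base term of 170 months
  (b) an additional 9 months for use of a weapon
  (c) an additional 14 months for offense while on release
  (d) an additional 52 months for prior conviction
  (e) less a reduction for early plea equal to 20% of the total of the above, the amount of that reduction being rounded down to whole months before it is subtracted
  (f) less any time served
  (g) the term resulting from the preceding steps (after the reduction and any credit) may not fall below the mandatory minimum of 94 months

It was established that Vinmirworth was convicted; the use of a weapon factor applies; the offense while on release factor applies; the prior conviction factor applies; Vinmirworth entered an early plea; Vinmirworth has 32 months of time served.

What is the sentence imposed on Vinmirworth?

Use of a weapon enhancement: +9 months
Offense while on release enhancement: +14 months
Prior conviction enhancement: +52 months
Adjusted term: 170 months + 9 months + 14 months + 52 months = 245 months
Early plea reduction: 20% of 245 months = 49 months (rounded down)
After reduction: 245 − 49 = 196 months
Less time served: 196 months − 32 months = 164 months
Minimum 94 months: 164 months meets the minimum, no increase.

Sentence: 164 months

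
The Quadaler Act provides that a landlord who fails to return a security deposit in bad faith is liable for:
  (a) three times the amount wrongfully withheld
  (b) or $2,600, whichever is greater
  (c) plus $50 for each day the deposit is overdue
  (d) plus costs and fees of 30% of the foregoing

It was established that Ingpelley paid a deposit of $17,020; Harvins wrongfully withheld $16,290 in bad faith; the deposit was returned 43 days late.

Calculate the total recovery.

Trebled: 3 × $16,290 = $48,870
Minimum $2,600: $48,870 meets the minimum, no increase.
Late-return penalty: 43 × $50 = $2,150
Damages plus late penalty: $48,870 + $2,150 = $51,020
Costs and fees: 30% of $51,020 = $15,306
Total recovery: $51,020 + $15,306 = $66,326

$66,326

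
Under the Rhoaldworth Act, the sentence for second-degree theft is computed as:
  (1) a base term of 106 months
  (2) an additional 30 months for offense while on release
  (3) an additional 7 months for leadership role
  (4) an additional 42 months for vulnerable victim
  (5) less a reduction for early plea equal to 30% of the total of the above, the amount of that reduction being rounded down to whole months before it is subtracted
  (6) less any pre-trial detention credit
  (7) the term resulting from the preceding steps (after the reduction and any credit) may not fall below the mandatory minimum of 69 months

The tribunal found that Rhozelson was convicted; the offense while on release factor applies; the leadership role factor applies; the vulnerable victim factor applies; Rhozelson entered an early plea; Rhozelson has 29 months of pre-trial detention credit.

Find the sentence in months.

Offense while on release enhancement: +30 months
Leadership role enhancement: +7 months
Vulnerable victim enhancement: +42 months
Adjusted term: 106 months + 30 months + 7 months + 42 months = 185 months
Early plea reduction: 30% of 185 months = 55 months (rounded down)
After reduction: 185 − 55 = 130 months
Less pre-trial detention credit: 130 months − 29 months = 101 months
Minimum 69 months: 101 months meets the minimum, no increase.

101 months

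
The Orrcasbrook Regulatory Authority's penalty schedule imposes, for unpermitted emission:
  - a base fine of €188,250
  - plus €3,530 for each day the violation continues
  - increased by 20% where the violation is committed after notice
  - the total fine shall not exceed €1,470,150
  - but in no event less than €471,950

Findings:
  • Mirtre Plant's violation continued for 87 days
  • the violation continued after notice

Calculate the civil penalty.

Per-day component: 87 × €3,530 = €307,110
Base plus per-day: €188,250 + €307,110 = €495,360
Enhancement: 20% of €495,360 = €99,072
Enhanced fine: €495,360 + €99,072 = €594,432
Cap at €1,470,150: €594,432 is within the cap, no reduction.
Minimum €471,950: €594,432 meets the minimum, no increase.

€594,432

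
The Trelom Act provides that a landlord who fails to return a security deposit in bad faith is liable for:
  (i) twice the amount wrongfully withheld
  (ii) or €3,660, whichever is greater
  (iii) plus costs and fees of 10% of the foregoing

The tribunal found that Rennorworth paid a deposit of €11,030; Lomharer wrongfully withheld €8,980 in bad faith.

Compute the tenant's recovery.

Doubled: 2 × €8,980 = €17,960
Minimum €3,660: €17,960 meets the minimum, no increase.
Costs and fees: 10% of €17,960 = €1,796
Total recovery: €17,960 + €1,796 = €19,756

Recovery: €19,756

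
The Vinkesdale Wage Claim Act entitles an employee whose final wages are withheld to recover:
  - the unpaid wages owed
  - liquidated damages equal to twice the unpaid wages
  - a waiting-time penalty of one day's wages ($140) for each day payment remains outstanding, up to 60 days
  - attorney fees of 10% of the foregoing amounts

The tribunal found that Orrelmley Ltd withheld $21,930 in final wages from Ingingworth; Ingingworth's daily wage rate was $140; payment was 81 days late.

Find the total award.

$81,609

Doubled: 2 × $21,930 = $43,860
Penalty days: min(81, 60) = 60
Waiting-time penalty: 60 × $140 = $8,400
Subtotal: $21,930 + $43,860 + $8,400 = $74,190
Attorney fees: 10% of $74,190 = $7,419
Total award: $74,190 + $7,419 = $81,609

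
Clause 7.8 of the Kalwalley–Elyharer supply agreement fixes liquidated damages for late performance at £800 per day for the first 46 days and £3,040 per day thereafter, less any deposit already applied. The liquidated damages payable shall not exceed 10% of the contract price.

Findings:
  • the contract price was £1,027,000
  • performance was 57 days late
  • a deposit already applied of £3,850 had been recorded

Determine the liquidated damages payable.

£66,390

First 46 days: 46 × £800 = £36,800
Remaining days: (57 − 46) × £3,040 = £33,440
Accrued per-day damages: £36,800 + £33,440 = £70,240
Less deposit already applied: £70,240 − £3,850 = £66,390
Cap: 10% of £1,027,000 = £102,700
Cap at £102,700: £66,390 is within the cap, no reduction.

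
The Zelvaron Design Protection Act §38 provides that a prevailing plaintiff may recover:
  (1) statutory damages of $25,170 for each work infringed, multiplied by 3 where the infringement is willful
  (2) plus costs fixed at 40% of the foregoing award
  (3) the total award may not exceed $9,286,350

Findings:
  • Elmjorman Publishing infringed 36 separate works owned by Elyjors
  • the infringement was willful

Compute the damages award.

Statutory damages: 36 × $25,170 = $906,120
Trebled: 3 × $906,120 = $2,718,360
Costs: 40% of $2,718,360 = $1,087,344
Award plus costs: $2,718,360 + $1,087,344 = $3,805,704
Cap at $9,286,350: $3,805,704 is within the cap, no reduction.

$3,805,704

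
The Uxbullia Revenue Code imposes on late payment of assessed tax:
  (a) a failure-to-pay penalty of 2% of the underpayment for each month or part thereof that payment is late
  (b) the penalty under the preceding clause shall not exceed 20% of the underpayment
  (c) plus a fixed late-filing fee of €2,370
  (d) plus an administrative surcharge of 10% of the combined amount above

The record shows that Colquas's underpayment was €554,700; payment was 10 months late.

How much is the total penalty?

Accrued rate: 2% × 10 = 20%, capped at 20% → 20%
Failure-to-pay penalty: 20% of €554,700 = €110,940
Penalty before surcharge: €110,940 + €2,370 = €113,310
Administrative surcharge: 10% of €113,310 = €11,331
Total penalty: €113,310 + €11,331 = €124,641

€124,641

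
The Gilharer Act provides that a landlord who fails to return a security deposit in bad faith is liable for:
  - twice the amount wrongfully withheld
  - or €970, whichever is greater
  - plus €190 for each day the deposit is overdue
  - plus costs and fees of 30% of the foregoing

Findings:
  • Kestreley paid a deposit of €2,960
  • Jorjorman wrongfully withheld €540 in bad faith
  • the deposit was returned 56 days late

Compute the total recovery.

€15,236

Doubled: 2 × €540 = €1,080
Minimum €970: €1,080 meets the minimum, no increase.
Late-return penalty: 56 × €190 = €10,640
Damages plus late penalty: €1,080 + €10,640 = €11,720
Costs and fees: 30% of €11,720 = €3,516
Total recovery: €11,720 + €3,516 = €15,236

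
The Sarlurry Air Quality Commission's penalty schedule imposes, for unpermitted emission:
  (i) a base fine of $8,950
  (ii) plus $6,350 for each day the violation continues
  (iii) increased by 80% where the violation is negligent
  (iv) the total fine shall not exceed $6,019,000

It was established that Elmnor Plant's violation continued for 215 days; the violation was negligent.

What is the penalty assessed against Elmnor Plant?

$2,473,560

Per-day component: 215 × $6,350 = $1,365,250
Base plus per-day: $8,950 + $1,365,250 = $1,374,200
Enhancement: 80% of $1,374,200 = $1,099,360
Enhanced fine: $1,374,200 + $1,099,360 = $2,473,560
Cap at $6,019,000: $2,473,560 is within the cap, no reduction.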